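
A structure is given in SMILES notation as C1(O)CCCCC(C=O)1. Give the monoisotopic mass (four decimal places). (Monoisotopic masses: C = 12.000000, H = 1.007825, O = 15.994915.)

Atom tally by fragment:
  cyclohexane ring core → C:6 H:12
  (− 2 ring H displaced by substituents)
  + OH → O:1 H:1
  + CHO → C:1 H:1 O:1
Element totals:
  C: 7
  H: 12
  O: 2
Molecular formula: C7H12O2.
  M = 7(12.0) + 12(1.007825) + 2(15.994915)
    = 84.000000 + 12.093900 + 31.989830 = 128.083730

128.0837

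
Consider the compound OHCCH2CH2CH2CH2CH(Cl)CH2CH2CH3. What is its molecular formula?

C9H17ClO

Element totals:
  C: 9
  H: 17
  Cl: 1
  O: 1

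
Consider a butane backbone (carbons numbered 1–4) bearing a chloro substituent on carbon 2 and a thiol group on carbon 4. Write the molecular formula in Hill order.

C4H9ClS

Atom tally by fragment:
  CH3 → C:1 H:3
  CH(Cl) → C:1 H:1 Cl:1
  CH2 → C:1 H:2
  CH2SH → C:1 H:3 S:1
Element totals:
  C: 4
  H: 9
  Cl: 1
  S: 1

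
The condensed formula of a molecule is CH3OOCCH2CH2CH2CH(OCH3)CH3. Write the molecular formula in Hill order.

C8H16O3

Element totals:
  C: 8
  H: 16
  O: 3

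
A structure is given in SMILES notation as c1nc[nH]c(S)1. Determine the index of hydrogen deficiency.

Atom tally by fragment:
  imidazole ring core → C:3 H:4 N:2
  (− 1 ring H displaced by substituents)
  + SH → S:1 H:1
Element totals:
  C: 3
  H: 4
  N: 2
  S: 1
Molecular formula: C3H4N2S.
DoU = (2C + 2 + N − H − X) / 2 = (2·3 + 2 + 2 − 4 − 0) / 2 = 3.

3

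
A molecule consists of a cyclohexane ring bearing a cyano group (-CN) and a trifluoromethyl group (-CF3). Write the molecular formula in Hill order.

Atom tally by fragment:
  cyclohexane ring core → C:6 H:12
  (− 2 ring H displaced by substituents)
  + CN → C:1 N:1
  + CF3 → C:1 F:3
Element totals:
  C: 8
  H: 10
  F: 3
  N: 1

C8H10F3N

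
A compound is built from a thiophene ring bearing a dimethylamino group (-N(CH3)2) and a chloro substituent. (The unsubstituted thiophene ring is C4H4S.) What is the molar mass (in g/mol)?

161.65 g/mol

Atom tally by fragment:
  thiophene ring core → C:4 H:4 S:1
  (− 2 ring H displaced by substituents)
  + N(CH3)2 → N:1 C:2 H:6
  + Cl → Cl:1
Element totals:
  C: 6
  H: 8
  Cl: 1
  N: 1
  S: 1
Molecular formula: C6H8ClNS.
  M = 6(12.011) + 8(1.008) + 35.45 + 14.007 + 32.06
    = 72.066 + 8.064 + 35.450 + 14.007 + 32.060 = 161.647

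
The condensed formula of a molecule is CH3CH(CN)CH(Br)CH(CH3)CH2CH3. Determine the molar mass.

Atom tally by fragment:
  CH3 → C:1 H:3
  CH(CN) → C:2 H:1 N:1
  CH(Br) → C:1 H:1 Br:1
  CH(CH3) → C:2 H:4
  CH2 → C:1 H:2
  CH3 → C:1 H:3
Element totals:
  C: 8
  H: 14
  Br: 1
  N: 1
Molecular formula: C8H14BrN.
  M = 8(12.011) + 14(1.008) + 79.904 + 14.007
    = 96.088 + 14.112 + 79.904 + 14.007 = 204.111

204.11 g/mol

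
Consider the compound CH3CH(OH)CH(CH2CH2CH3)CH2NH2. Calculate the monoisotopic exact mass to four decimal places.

131.1310

Element totals:
  C: 7
  H: 17
  N: 1
  O: 1
Molecular formula: C7H17NO.
  M = 7(12.0) + 17(1.007825) + 14.003074 + 15.994915
    = 84.000000 + 17.133025 + 14.003074 + 15.994915 = 131.131014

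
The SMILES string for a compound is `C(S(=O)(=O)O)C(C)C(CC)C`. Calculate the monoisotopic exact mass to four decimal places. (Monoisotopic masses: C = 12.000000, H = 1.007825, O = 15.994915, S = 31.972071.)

Atom tally by fragment:
  HO3SCH2 → C:1 H:3 S:1 O:3
  CH(CH3) → C:2 H:4
  CH(C2H5) → C:3 H:6
  CH3 → C:1 H:3
Element totals:
  C: 7
  H: 16
  O: 3
  S: 1
Molecular formula: C7H16O3S.
  M = 7(12.0) + 16(1.007825) + 3(15.994915) + 31.972071
    = 84.000000 + 16.125200 + 47.984745 + 31.972071 = 180.082016

180.0820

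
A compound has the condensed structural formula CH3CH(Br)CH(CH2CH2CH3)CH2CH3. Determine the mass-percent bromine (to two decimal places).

Atom tally by fragment:
  CH3 → C:1 H:3
  CH(Br) → C:1 H:1 Br:1
  CH(CH2CH2CH3) → C:4 H:8
  CH2 → C:1 H:2
  CH3 → C:1 H:3
Element totals:
  C: 8
  H: 17
  Br: 1
Molecular formula: C8H17Br.
Molar mass = 193.128 g/mol.
Mass from Br: 1 × 79.904 = 79.904 g/mol.
%Br = 79.904 / 193.128 × 100 = 41.37%.

41.37%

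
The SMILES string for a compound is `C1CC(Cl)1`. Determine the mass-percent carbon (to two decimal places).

47.09%

Atom tally by fragment:
  cyclopropane ring core → C:3 H:6
  (− 1 ring H displaced by substituents)
  + Cl → Cl:1
Element totals:
  C: 3
  H: 5
  Cl: 1
Molecular formula: C3H5Cl.
Molar mass = 76.523 g/mol.
Mass from C: 3 × 12.011 = 36.033 g/mol.
%C = 36.033 / 76.523 × 100 = 47.09%.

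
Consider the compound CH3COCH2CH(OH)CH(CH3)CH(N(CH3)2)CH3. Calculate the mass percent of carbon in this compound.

64.13%

Element totals:
  C: 10
  H: 21
  N: 1
  O: 2
Molecular formula: C10H21NO2.
Molar mass = 187.283 g/mol.
Mass from C: 10 × 12.011 = 120.110 g/mol.
%C = 120.110 / 187.283 × 100 = 64.13%.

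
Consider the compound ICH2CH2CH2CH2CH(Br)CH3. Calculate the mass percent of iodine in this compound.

43.61%

Atom tally by fragment:
  ICH2 → C:1 H:2 I:1
  CH2 → C:1 H:2
  CH2 → C:1 H:2
  CH2 → C:1 H:2
  CH(Br) → C:1 H:1 Br:1
  CH3 → C:1 H:3
Element totals:
  C: 6
  H: 12
  Br: 1
  I: 1
Molecular formula: C6H12BrI.
Molar mass = 290.970 g/mol.
Mass from I: 1 × 126.904 = 126.904 g/mol.
%I = 126.904 / 290.970 × 100 = 43.61%.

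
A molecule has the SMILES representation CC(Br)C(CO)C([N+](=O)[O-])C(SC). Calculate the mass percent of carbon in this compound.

30.89%

Atom tally by fragment:
  CH3 → C:1 H:3
  CH(Br) → C:1 H:1 Br:1
  CH(CH2OH) → C:2 H:4 O:1
  CH(NO2) → C:1 H:1 N:1 O:2
  CH2SCH3 → C:2 H:5 S:1
Element totals:
  C: 7
  H: 14
  Br: 1
  N: 1
  O: 3
  S: 1
Molecular formula: C7H14BrNO3S.
Molar mass = 272.157 g/mol.
Mass from C: 7 × 12.011 = 84.077 g/mol.
%C = 84.077 / 272.157 × 100 = 30.89%.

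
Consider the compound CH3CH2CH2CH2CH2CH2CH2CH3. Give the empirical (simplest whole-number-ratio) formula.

Atom tally by fragment:
  CH3 → C:1 H:3
  CH2 → C:1 H:2
  CH2 → C:1 H:2
  CH2 → C:1 H:2
  CH2 → C:1 H:2
  CH2 → C:1 H:2
  CH2 → C:1 H:2
  CH3 → C:1 H:3
Element totals:
  C: 8
  H: 18
Molecular formula: C8H18.
gcd of subscripts = 2; dividing each by 2:
  C: 8/2 = 4
  H: 18/2 = 9

C4H9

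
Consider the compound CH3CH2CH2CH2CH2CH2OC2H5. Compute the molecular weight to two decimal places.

130.23 g/mol

Element totals:
  C: 8
  H: 18
  O: 1
Molecular formula: C8H18O.
  M = 8(12.011) + 18(1.008) + 15.999
    = 96.088 + 18.144 + 15.999 = 130.231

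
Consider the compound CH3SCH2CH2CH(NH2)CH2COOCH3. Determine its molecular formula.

Element totals:
  C: 7
  H: 15
  N: 1
  O: 2
  S: 1

C7H15NO2S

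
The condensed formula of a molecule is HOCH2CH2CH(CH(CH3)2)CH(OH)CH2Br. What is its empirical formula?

Element totals:
  C: 8
  H: 17
  Br: 1
  O: 2
Molecular formula: C8H17BrO2.
gcd of subscripts (1, 8, 17, 2) = 1, so the empirical formula equals the molecular formula.

C8H17BrO2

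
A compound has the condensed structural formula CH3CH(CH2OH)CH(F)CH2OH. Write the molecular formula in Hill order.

Atom tally by fragment:
  CH3 → C:1 H:3
  CH(CH2OH) → C:2 H:4 O:1
  CH(F) → C:1 H:1 F:1
  CH2OH → C:1 H:3 O:1
Element totals:
  C: 5
  H: 11
  F: 1
  O: 2

C5H11FO2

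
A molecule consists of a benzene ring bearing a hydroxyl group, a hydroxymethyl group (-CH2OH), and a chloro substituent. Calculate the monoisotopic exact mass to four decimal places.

Atom tally by fragment:
  benzene ring core → C:6 H:6
  (− 3 ring H displaced by substituents)
  + OH → O:1 H:1
  + CH2OH → C:1 H:3 O:1
  + Cl → Cl:1
Element totals:
  C: 7
  H: 7
  Cl: 1
  O: 2
Molecular formula: C7H7ClO2.
  M = 7(12.0) + 7(1.007825) + 34.968853 + 2(15.994915)
    = 84.000000 + 7.054775 + 34.968853 + 31.989830 = 158.013458

158.0135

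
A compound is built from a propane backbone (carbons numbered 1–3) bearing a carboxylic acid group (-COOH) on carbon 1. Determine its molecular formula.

Atom tally by fragment:
  HOOCCH2 → C:2 H:3 O:2
  CH2 → C:1 H:2
  CH3 → C:1 H:3
Element totals:
  C: 4
  H: 8
  O: 2

C4H8O2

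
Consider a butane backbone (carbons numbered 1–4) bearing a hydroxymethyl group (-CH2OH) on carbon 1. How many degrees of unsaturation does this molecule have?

Atom tally by fragment:
  HOCH2CH2 → C:2 H:5 O:1
  CH2 → C:1 H:2
  CH2 → C:1 H:2
  CH3 → C:1 H:3
Element totals:
  C: 5
  H: 12
  O: 1
Molecular formula: C5H12O.
DoU = (2C + 2 + N − H − X) / 2 = (2·5 + 2 + 0 − 12 − 0) / 2 = 0.

0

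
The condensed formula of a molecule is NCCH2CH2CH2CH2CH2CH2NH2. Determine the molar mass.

126.20 g/mol

Atom tally by fragment:
  NCCH2 → C:2 H:2 N:1
  CH2 → C:1 H:2
  CH2 → C:1 H:2
  CH2 → C:1 H:2
  CH2 → C:1 H:2
  CH2NH2 → C:1 H:4 N:1
Element totals:
  C: 7
  H: 14
  N: 2
Molecular formula: C7H14N2.
  M = 7(12.011) + 14(1.008) + 2(14.007)
    = 84.077 + 14.112 + 28.014 = 126.203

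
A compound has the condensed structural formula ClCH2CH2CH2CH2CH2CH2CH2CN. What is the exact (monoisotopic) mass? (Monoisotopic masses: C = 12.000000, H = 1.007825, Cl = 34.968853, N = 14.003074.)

Atom tally by fragment:
  ClCH2 → C:1 H:2 Cl:1
  CH2 → C:1 H:2
  CH2 → C:1 H:2
  CH2 → C:1 H:2
  CH2 → C:1 H:2
  CH2 → C:1 H:2
  CH2CN → C:2 H:2 N:1
Element totals:
  C: 8
  H: 14
  Cl: 1
  N: 1
Molecular formula: C8H14ClN.
  M = 8(12.0) + 14(1.007825) + 34.968853 + 14.003074
    = 96.000000 + 14.109550 + 34.968853 + 14.003074 = 159.081477

159.0815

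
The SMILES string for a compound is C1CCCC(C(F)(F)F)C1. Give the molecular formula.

Atom tally by fragment:
  cyclohexane ring core → C:6 H:12
  (− 1 ring H displaced by substituents)
  + CF3 → C:1 F:3
Element totals:
  C: 7
  H: 11
  F: 3

C7H11F3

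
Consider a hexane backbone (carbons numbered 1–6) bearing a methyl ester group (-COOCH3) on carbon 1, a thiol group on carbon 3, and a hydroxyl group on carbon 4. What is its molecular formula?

Atom tally by fragment:
  CH3OOCCH2 → C:3 H:5 O:2
  CH2 → C:1 H:2
  CH(SH) → C:1 H:2 S:1
  CH(OH) → C:1 H:2 O:1
  CH2 → C:1 H:2
  CH3 → C:1 H:3
Element totals:
  C: 8
  H: 16
  O: 3
  S: 1

C8H16O3S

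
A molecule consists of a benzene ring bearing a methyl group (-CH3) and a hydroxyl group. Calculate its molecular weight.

108.14 g/mol

Atom tally by fragment:
  benzene ring core → C:6 H:6
  (− 2 ring H displaced by substituents)
  + CH3 → C:1 H:3
  + OH → O:1 H:1
Element totals:
  C: 7
  H: 8
  O: 1
Molecular formula: C7H8O.
  M = 7(12.011) + 8(1.008) + 15.999
    = 84.077 + 8.064 + 15.999 = 108.140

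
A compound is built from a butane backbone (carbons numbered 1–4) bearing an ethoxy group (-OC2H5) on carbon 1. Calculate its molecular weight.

Atom tally by fragment:
  C2H5OCH2 → C:3 H:7 O:1
  CH2 → C:1 H:2
  CH2 → C:1 H:2
  CH3 → C:1 H:3
Element totals:
  C: 6
  H: 14
  O: 1
Molecular formula: C6H14O.
  M = 6(12.011) + 14(1.008) + 15.999
    = 72.066 + 14.112 + 15.999 = 102.177

102.18 g/mol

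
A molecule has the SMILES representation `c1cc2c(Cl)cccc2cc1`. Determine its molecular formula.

Atom tally by fragment:
  naphthalene ring system core → C:10 H:8
  (− 1 ring H displaced by substituents)
  + Cl → Cl:1
Element totals:
  C: 10
  H: 7
  Cl: 1

C10H7Cl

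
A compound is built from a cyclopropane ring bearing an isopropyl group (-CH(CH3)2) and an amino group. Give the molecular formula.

Atom tally by fragment:
  cyclopropane ring core → C:3 H:6
  (− 2 ring H displaced by substituents)
  + CH(CH3)2 → C:3 H:7
  + NH2 → N:1 H:2
Element totals:
  C: 6
  H: 13
  N: 1

C6H13N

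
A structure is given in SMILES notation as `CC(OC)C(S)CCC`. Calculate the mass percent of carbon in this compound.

56.71%

Atom tally by fragment:
  CH3 → C:1 H:3
  CH(OCH3) → C:2 H:4 O:1
  CH(SH) → C:1 H:2 S:1
  CH2 → C:1 H:2
  CH2 → C:1 H:2
  CH3 → C:1 H:3
Element totals:
  C: 7
  H: 16
  O: 1
  S: 1
Molecular formula: C7H16OS.
Molar mass = 148.264 g/mol.
Mass from C: 7 × 12.011 = 84.077 g/mol.
%C = 84.077 / 148.264 × 100 = 56.71%.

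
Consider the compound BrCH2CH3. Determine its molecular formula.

Atom tally by fragment:
  BrCH2 → C:1 H:2 Br:1
  CH3 → C:1 H:3
Element totals:
  C: 2
  H: 5
  Br: 1

C2H5Br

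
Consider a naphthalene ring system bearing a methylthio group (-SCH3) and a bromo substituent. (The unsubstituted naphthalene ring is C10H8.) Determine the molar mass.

Atom tally by fragment:
  naphthalene ring system core → C:10 H:8
  (− 2 ring H displaced by substituents)
  + SCH3 → C:1 H:3 S:1
  + Br → Br:1
Element totals:
  C: 11
  H: 9
  Br: 1
  S: 1
Molecular formula: C11H9BrS.
  M = 11(12.011) + 9(1.008) + 79.904 + 32.06
    = 132.121 + 9.072 + 79.904 + 32.060 = 253.157

253.16 g/mol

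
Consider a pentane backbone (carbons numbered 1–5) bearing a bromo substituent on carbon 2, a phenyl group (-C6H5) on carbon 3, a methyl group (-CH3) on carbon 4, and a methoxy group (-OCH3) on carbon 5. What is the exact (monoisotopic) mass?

270.0619

Atom tally by fragment:
  CH3 → C:1 H:3
  CH(Br) → C:1 H:1 Br:1
  CH(C6H5) → C:7 H:6
  CH(CH3) → C:2 H:4
  CH2OCH3 → C:2 H:5 O:1
Element totals:
  C: 13
  H: 19
  Br: 1
  O: 1
Molecular formula: C13H19BrO.
  M = 13(12.0) + 19(1.007825) + 78.918338 + 15.994915
    = 156.000000 + 19.148675 + 78.918338 + 15.994915 = 270.061928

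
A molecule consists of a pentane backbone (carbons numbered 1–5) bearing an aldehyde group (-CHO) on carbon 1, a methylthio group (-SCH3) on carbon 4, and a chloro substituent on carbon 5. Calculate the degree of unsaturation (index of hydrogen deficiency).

Atom tally by fragment:
  OHCCH2 → C:2 H:3 O:1
  CH2 → C:1 H:2
  CH2 → C:1 H:2
  CH(SCH3) → C:2 H:4 S:1
  CH2Cl → C:1 H:2 Cl:1
Element totals:
  C: 7
  H: 13
  Cl: 1
  O: 1
  S: 1
Molecular formula: C7H13ClOS.
DoU = (2C + 2 + N − H − X) / 2 = (2·7 + 2 + 0 − 13 − 1) / 2 = 1.

1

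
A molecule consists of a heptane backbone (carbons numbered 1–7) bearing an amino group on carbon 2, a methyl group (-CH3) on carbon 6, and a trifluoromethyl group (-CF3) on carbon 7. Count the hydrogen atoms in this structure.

Atom tally by fragment:
  CH3 → C:1 H:3
  CH(NH2) → C:1 H:3 N:1
  CH2 → C:1 H:2
  CH2 → C:1 H:2
  CH2 → C:1 H:2
  CH(CH3) → C:2 H:4
  CH2CF3 → C:2 H:2 F:3
Element totals:
  C: 9
  H: 18
  F: 3
  N: 1

18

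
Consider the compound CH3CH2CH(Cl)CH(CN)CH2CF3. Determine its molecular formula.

Element totals:
  C: 7
  H: 9
  Cl: 1
  F: 3
  N: 1

C7H9ClF3N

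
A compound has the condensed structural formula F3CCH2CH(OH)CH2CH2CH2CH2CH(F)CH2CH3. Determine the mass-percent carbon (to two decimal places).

Atom tally by fragment:
  F3CCH2 → C:2 H:2 F:3
  CH(OH) → C:1 H:2 O:1
  CH2 → C:1 H:2
  CH2 → C:1 H:2
  CH2 → C:1 H:2
  CH2 → C:1 H:2
  CH(F) → C:1 H:1 F:1
  CH2 → C:1 H:2
  CH3 → C:1 H:3
Element totals:
  C: 10
  H: 18
  F: 4
  O: 1
Molecular formula: C10H18F4O.
Molar mass = 230.245 g/mol.
Mass from C: 10 × 12.011 = 120.110 g/mol.
%C = 120.110 / 230.245 × 100 = 52.17%.

52.17%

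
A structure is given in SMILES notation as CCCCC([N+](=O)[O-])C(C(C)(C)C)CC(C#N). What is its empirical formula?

C13H24N2O2

Atom tally by fragment:
  CH3 → C:1 H:3
  CH2 → C:1 H:2
  CH2 → C:1 H:2
  CH2 → C:1 H:2
  CH(NO2) → C:1 H:1 N:1 O:2
  CH(C(CH3)3) → C:5 H:10
  CH2 → C:1 H:2
  CH2CN → C:2 H:2 N:1
Element totals:
  C: 13
  H: 24
  N: 2
  O: 2
Molecular formula: C13H24N2O2.
gcd of subscripts (13, 24, 2, 2) = 1, so the empirical formula equals the molecular formula.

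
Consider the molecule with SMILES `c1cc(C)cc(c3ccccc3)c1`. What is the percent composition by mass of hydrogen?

7.19%

Atom tally by fragment:
  benzene ring core → C:6 H:6
  (− 2 ring H displaced by substituents)
  + CH3 → C:1 H:3
  + C6H5 → C:6 H:5
Element totals:
  C: 13
  H: 12
Molecular formula: C13H12.
Molar mass = 168.239 g/mol.
Mass from H: 12 × 1.008 = 12.096 g/mol.
%H = 12.096 / 168.239 × 100 = 7.19%.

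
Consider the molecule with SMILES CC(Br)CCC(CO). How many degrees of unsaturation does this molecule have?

0

Atom tally by fragment:
  CH3 → C:1 H:3
  CH(Br) → C:1 H:1 Br:1
  CH2 → C:1 H:2
  CH2 → C:1 H:2
  CH2CH2OH → C:2 H:5 O:1
Element totals:
  C: 6
  H: 13
  Br: 1
  O: 1
Molecular formula: C6H13BrO.
DoU = (2C + 2 + N − H − X) / 2 = (2·6 + 2 + 0 − 13 − 1) / 2 = 0.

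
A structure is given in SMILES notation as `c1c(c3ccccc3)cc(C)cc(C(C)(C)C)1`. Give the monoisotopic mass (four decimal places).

224.1565

Atom tally by fragment:
  benzene ring core → C:6 H:6
  (− 3 ring H displaced by substituents)
  + C6H5 → C:6 H:5
  + CH3 → C:1 H:3
  + C(CH3)3 → C:4 H:9
Element totals:
  C: 17
  H: 20
Molecular formula: C17H20.
  M = 17(12.0) + 20(1.007825)
    = 204.000000 + 20.156500 = 224.156500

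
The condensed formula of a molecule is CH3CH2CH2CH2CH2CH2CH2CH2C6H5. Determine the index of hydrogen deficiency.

4

Atom tally by fragment:
  CH3 → C:1 H:3
  CH2 → C:1 H:2
  CH2 → C:1 H:2
  CH2 → C:1 H:2
  CH2 → C:1 H:2
  CH2 → C:1 H:2
  CH2 → C:1 H:2
  CH2C6H5 → C:7 H:7
Element totals:
  C: 14
  H: 22
Molecular formula: C14H22.
DoU = (2C + 2 + N − H − X) / 2 = (2·14 + 2 + 0 − 22 − 0) / 2 = 4.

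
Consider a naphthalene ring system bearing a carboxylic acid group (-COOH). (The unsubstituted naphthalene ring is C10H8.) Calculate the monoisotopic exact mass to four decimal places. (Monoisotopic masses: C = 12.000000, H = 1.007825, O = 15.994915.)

Atom tally by fragment:
  naphthalene ring system core → C:10 H:8
  (− 1 ring H displaced by substituents)
  + COOH → C:1 H:1 O:2
Element totals:
  C: 11
  H: 8
  O: 2
Molecular formula: C11H8O2.
  M = 11(12.0) + 8(1.007825) + 2(15.994915)
    = 132.000000 + 8.062600 + 31.989830 = 172.052430

172.0524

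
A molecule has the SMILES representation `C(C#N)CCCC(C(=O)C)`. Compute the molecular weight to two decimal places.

Atom tally by fragment:
  NCCH2 → C:2 H:2 N:1
  CH2 → C:1 H:2
  CH2 → C:1 H:2
  CH2 → C:1 H:2
  CH2COCH3 → C:3 H:5 O:1
Element totals:
  C: 8
  H: 13
  N: 1
  O: 1
Molecular formula: C8H13NO.
  M = 8(12.011) + 13(1.008) + 14.007 + 15.999
    = 96.088 + 13.104 + 14.007 + 15.999 = 139.198

139.20 g/mol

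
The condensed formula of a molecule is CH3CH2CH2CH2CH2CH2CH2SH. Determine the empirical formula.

C7H16S

Atom tally by fragment:
  CH3 → C:1 H:3
  CH2 → C:1 H:2
  CH2 → C:1 H:2
  CH2 → C:1 H:2
  CH2 → C:1 H:2
  CH2 → C:1 H:2
  CH2SH → C:1 H:3 S:1
Element totals:
  C: 7
  H: 16
  S: 1
Molecular formula: C7H16S.
gcd of subscripts (7, 16, 1) = 1, so the empirical formula equals the molecular formula.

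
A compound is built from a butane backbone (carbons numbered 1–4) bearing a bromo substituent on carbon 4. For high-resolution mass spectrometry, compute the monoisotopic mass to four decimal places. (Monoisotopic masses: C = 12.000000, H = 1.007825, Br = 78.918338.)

Atom tally by fragment:
  CH3 → C:1 H:3
  CH2 → C:1 H:2
  CH2 → C:1 H:2
  CH2Br → C:1 H:2 Br:1
Element totals:
  C: 4
  H: 9
  Br: 1
Molecular formula: C4H9Br.
  M = 4(12.0) + 9(1.007825) + 78.918338
    = 48.000000 + 9.070425 + 78.918338 = 135.988763

135.9888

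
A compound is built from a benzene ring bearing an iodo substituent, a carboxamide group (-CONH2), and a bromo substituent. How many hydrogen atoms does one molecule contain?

Atom tally by fragment:
  benzene ring core → C:6 H:6
  (− 3 ring H displaced by substituents)
  + I → I:1
  + CONH2 → C:1 H:2 O:1 N:1
  + Br → Br:1
Element totals:
  C: 7
  H: 5
  Br: 1
  I: 1
  N: 1
  O: 1

5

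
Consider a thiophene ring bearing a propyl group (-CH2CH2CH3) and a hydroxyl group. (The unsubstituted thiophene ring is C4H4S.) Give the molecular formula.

Atom tally by fragment:
  thiophene ring core → C:4 H:4 S:1
  (− 2 ring H displaced by substituents)
  + CH2CH2CH3 → C:3 H:7
  + OH → O:1 H:1
Element totals:
  C: 7
  H: 10
  O: 1
  S: 1

C7H10OS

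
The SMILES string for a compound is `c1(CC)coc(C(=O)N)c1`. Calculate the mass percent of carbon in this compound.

60.42%

Atom tally by fragment:
  furan ring core → C:4 H:4 O:1
  (− 2 ring H displaced by substituents)
  + C2H5 → C:2 H:5
  + CONH2 → C:1 H:2 O:1 N:1
Element totals:
  C: 7
  H: 9
  N: 1
  O: 2
Molecular formula: C7H9NO2.
Molar mass = 139.154 g/mol.
Mass from C: 7 × 12.011 = 84.077 g/mol.
%C = 84.077 / 139.154 × 100 = 60.42%.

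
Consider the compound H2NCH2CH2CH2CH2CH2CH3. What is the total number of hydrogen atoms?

Atom tally by fragment:
  H2NCH2 → C:1 H:4 N:1
  CH2 → C:1 H:2
  CH2 → C:1 H:2
  CH2 → C:1 H:2
  CH2 → C:1 H:2
  CH3 → C:1 H:3
Element totals:
  C: 6
  H: 15
  N: 1

15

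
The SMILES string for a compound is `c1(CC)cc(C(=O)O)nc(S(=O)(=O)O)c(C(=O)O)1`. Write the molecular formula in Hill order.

C9H9NO7S

Atom tally by fragment:
  pyridine ring core → C:5 H:5 N:1
  (− 4 ring H displaced by substituents)
  + C2H5 → C:2 H:5
  + COOH → C:1 H:1 O:2
  + SO3H → S:1 O:3 H:1
  + COOH → C:1 H:1 O:2
Element totals:
  C: 9
  H: 9
  N: 1
  O: 7
  S: 1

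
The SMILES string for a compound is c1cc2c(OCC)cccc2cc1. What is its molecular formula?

Atom tally by fragment:
  naphthalene ring system core → C:10 H:8
  (− 1 ring H displaced by substituents)
  + OC2H5 → C:2 H:5 O:1
Element totals:
  C: 12
  H: 12
  O: 1

C12H12O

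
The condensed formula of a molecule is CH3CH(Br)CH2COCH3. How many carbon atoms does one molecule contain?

Atom tally by fragment:
  CH3 → C:1 H:3
  CH(Br) → C:1 H:1 Br:1
  CH2COCH3 → C:3 H:5 O:1
Element totals:
  C: 5
  H: 9
  Br: 1
  O: 1

5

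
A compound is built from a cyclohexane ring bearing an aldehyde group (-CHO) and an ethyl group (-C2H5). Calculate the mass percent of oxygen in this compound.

Atom tally by fragment:
  cyclohexane ring core → C:6 H:12
  (− 2 ring H displaced by substituents)
  + CHO → C:1 H:1 O:1
  + C2H5 → C:2 H:5
Element totals:
  C: 9
  H: 16
  O: 1
Molecular formula: C9H16O.
Molar mass = 140.226 g/mol.
Mass from O: 1 × 15.999 = 15.999 g/mol.
%O = 15.999 / 140.226 × 100 = 11.41%.

11.41%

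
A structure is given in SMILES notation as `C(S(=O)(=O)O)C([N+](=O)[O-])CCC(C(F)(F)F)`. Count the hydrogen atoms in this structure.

10

Atom tally by fragment:
  HO3SCH2 → C:1 H:3 S:1 O:3
  CH(NO2) → C:1 H:1 N:1 O:2
  CH2 → C:1 H:2
  CH2 → C:1 H:2
  CH2CF3 → C:2 H:2 F:3
Element totals:
  C: 6
  H: 10
  F: 3
  N: 1
  O: 5
  S: 1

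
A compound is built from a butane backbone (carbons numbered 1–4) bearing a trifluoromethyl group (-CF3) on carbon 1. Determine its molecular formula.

Atom tally by fragment:
  F3CCH2 → C:2 H:2 F:3
  CH2 → C:1 H:2
  CH2 → C:1 H:2
  CH3 → C:1 H:3
Element totals:
  C: 5
  H: 9
  F: 3

C5H9F3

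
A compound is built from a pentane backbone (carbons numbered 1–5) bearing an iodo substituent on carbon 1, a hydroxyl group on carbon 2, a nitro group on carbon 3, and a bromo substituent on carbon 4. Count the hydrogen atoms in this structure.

9

Atom tally by fragment:
  ICH2 → C:1 H:2 I:1
  CH(OH) → C:1 H:2 O:1
  CH(NO2) → C:1 H:1 N:1 O:2
  CH(Br) → C:1 H:1 Br:1
  CH3 → C:1 H:3
Element totals:
  C: 5
  H: 9
  Br: 1
  I: 1
  N: 1
  O: 3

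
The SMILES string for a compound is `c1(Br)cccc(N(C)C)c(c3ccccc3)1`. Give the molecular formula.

Atom tally by fragment:
  benzene ring core → C:6 H:6
  (− 3 ring H displaced by substituents)
  + Br → Br:1
  + N(CH3)2 → N:1 C:2 H:6
  + C6H5 → C:6 H:5
Element totals:
  C: 14
  H: 14
  Br: 1
  N: 1

C14H14BrN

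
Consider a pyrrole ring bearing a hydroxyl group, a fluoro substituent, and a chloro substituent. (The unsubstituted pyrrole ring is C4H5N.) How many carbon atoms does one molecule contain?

Atom tally by fragment:
  pyrrole ring core → C:4 H:5 N:1
  (− 3 ring H displaced by substituents)
  + OH → O:1 H:1
  + F → F:1
  + Cl → Cl:1
Element totals:
  C: 4
  H: 3
  Cl: 1
  F: 1
  N: 1
  O: 1

4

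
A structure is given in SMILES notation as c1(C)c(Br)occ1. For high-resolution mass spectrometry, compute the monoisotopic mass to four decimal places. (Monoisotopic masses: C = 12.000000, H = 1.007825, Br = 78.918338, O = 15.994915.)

159.9524

Atom tally by fragment:
  furan ring core → C:4 H:4 O:1
  (− 2 ring H displaced by substituents)
  + CH3 → C:1 H:3
  + Br → Br:1
Element totals:
  C: 5
  H: 5
  Br: 1
  O: 1
Molecular formula: C5H5BrO.
  M = 5(12.0) + 5(1.007825) + 78.918338 + 15.994915
    = 60.000000 + 5.039125 + 78.918338 + 15.994915 = 159.952378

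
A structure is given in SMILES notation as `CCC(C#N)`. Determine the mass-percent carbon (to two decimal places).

69.52%

Atom tally by fragment:
  CH3 → C:1 H:3
  CH2 → C:1 H:2
  CH2CN → C:2 H:2 N:1
Element totals:
  C: 4
  H: 7
  N: 1
Molecular formula: C4H7N.
Molar mass = 69.107 g/mol.
Mass from C: 4 × 12.011 = 48.044 g/mol.
%C = 48.044 / 69.107 × 100 = 69.52%.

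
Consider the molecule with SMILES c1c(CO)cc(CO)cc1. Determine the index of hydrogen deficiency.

4

Atom tally by fragment:
  benzene ring core → C:6 H:6
  (− 2 ring H displaced by substituents)
  + CH2OH → C:1 H:3 O:1
  + CH2OH → C:1 H:3 O:1
Element totals:
  C: 8
  H: 10
  O: 2
Molecular formula: C8H10O2.
DoU = (2C + 2 + N − H − X) / 2 = (2·8 + 2 + 0 − 10 − 0) / 2 = 4.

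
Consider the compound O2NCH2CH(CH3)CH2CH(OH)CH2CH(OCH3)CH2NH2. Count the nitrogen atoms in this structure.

Atom tally by fragment:
  O2NCH2 → C:1 H:2 N:1 O:2
  CH(CH3) → C:2 H:4
  CH2 → C:1 H:2
  CH(OH) → C:1 H:2 O:1
  CH2 → C:1 H:2
  CH(OCH3) → C:2 H:4 O:1
  CH2NH2 → C:1 H:4 N:1
Element totals:
  C: 9
  H: 20
  N: 2
  O: 4

2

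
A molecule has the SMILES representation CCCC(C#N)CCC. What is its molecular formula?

C8H15N

Atom tally by fragment:
  CH3 → C:1 H:3
  CH2 → C:1 H:2
  CH2 → C:1 H:2
  CH(CN) → C:2 H:1 N:1
  CH2 → C:1 H:2
  CH2 → C:1 H:2
  CH3 → C:1 H:3
Element totals:
  C: 8
  H: 15
  N: 1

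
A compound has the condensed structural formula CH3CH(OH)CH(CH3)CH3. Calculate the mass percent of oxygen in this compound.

Element totals:
  C: 5
  H: 12
  O: 1
Molecular formula: C5H12O.
Molar mass = 88.150 g/mol.
Mass from O: 1 × 15.999 = 15.999 g/mol.
%O = 15.999 / 88.150 × 100 = 18.15%.

18.15%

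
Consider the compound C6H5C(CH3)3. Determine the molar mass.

Element totals:
  C: 10
  H: 14
Molecular formula: C10H14.
  M = 10(12.011) + 14(1.008)
    = 120.110 + 14.112 = 134.222

134.22 g/mol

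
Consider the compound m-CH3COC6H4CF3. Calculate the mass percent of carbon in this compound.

57.45%

Atom tally by fragment:
  benzene ring core → C:6 H:6
  (− 2 ring H displaced by substituents)
  + COCH3 → C:2 H:3 O:1
  + CF3 → C:1 F:3
Element totals:
  C: 9
  H: 7
  F: 3
  O: 1
Molecular formula: C9H7F3O.
Molar mass = 188.148 g/mol.
Mass from C: 9 × 12.011 = 108.099 g/mol.
%C = 108.099 / 188.148 × 100 = 57.45%.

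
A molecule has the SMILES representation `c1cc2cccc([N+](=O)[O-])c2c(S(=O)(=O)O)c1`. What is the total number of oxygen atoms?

Atom tally by fragment:
  naphthalene ring system core → C:10 H:8
  (− 2 ring H displaced by substituents)
  + NO2 → N:1 O:2
  + SO3H → S:1 O:3 H:1
Element totals:
  C: 10
  H: 7
  N: 1
  O: 5
  S: 1

5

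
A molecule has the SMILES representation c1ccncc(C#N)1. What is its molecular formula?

Atom tally by fragment:
  pyridine ring core → C:5 H:5 N:1
  (− 1 ring H displaced by substituents)
  + CN → C:1 N:1
Element totals:
  C: 6
  H: 4
  N: 2

C6H4N2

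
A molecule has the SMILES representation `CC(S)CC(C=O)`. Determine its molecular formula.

Atom tally by fragment:
  CH3 → C:1 H:3
  CH(SH) → C:1 H:2 S:1
  CH2 → C:1 H:2
  CH2CHO → C:2 H:3 O:1
Element totals:
  C: 5
  H: 10
  O: 1
  S: 1

C5H10OS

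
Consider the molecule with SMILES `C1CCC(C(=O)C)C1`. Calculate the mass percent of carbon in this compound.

Atom tally by fragment:
  cyclopentane ring core → C:5 H:10
  (− 1 ring H displaced by substituents)
  + COCH3 → C:2 H:3 O:1
Element totals:
  C: 7
  H: 12
  O: 1
Molecular formula: C7H12O.
Molar mass = 112.172 g/mol.
Mass from C: 7 × 12.011 = 84.077 g/mol.
%C = 84.077 / 112.172 × 100 = 74.95%.

74.95%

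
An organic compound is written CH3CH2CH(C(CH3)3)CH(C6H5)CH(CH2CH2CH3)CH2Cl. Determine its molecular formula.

Atom tally by fragment:
  CH3 → C:1 H:3
  CH2 → C:1 H:2
  CH(C(CH3)3) → C:5 H:10
  CH(C6H5) → C:7 H:6
  CH(CH2CH2CH3) → C:4 H:8
  CH2Cl → C:1 H:2 Cl:1
Element totals:
  C: 19
  H: 31
  Cl: 1

C19H31Cl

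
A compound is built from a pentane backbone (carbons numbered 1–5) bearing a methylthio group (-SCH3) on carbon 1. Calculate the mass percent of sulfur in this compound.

Atom tally by fragment:
  CH3SCH2 → C:2 H:5 S:1
  CH2 → C:1 H:2
  CH2 → C:1 H:2
  CH2 → C:1 H:2
  CH3 → C:1 H:3
Element totals:
  C: 6
  H: 14
  S: 1
Molecular formula: C6H14S.
Molar mass = 118.238 g/mol.
Mass from S: 1 × 32.06 = 32.060 g/mol.
%S = 32.060 / 118.238 × 100 = 27.11%.

27.11%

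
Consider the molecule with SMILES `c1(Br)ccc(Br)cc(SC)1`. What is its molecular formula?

Atom tally by fragment:
  benzene ring core → C:6 H:6
  (− 3 ring H displaced by substituents)
  + Br → Br:1
  + Br → Br:1
  + SCH3 → C:1 H:3 S:1
Element totals:
  C: 7
  H: 6
  Br: 2
  S: 1

C7H6Br2S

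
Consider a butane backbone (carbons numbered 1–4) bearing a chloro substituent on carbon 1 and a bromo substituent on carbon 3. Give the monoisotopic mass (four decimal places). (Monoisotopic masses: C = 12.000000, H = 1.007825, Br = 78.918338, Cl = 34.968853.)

169.9498

Atom tally by fragment:
  ClCH2 → C:1 H:2 Cl:1
  CH2 → C:1 H:2
  CH(Br) → C:1 H:1 Br:1
  CH3 → C:1 H:3
Element totals:
  C: 4
  H: 8
  Br: 1
  Cl: 1
Molecular formula: C4H8BrCl.
  M = 4(12.0) + 8(1.007825) + 78.918338 + 34.968853
    = 48.000000 + 8.062600 + 78.918338 + 34.968853 = 169.949791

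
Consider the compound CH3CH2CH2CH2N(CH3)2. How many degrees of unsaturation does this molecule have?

Element totals:
  C: 6
  H: 15
  N: 1
Molecular formula: C6H15N.
DoU = (2C + 2 + N − H − X) / 2 = (2·6 + 2 + 1 − 15 − 0) / 2 = 0.

0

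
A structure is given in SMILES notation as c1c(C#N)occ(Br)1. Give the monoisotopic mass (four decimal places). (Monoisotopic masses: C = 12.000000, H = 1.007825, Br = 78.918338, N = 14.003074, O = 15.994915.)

Atom tally by fragment:
  furan ring core → C:4 H:4 O:1
  (− 2 ring H displaced by substituents)
  + CN → C:1 N:1
  + Br → Br:1
Element totals:
  C: 5
  H: 2
  Br: 1
  N: 1
  O: 1
Molecular formula: C5H2BrNO.
  M = 5(12.0) + 2(1.007825) + 78.918338 + 14.003074 + 15.994915
    = 60.000000 + 2.015650 + 78.918338 + 14.003074 + 15.994915 = 170.931977

170.9320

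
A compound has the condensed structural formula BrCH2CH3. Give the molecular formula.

Element totals:
  C: 2
  H: 5
  Br: 1

C2H5Br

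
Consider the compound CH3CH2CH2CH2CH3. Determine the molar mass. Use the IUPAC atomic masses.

Atom tally by fragment:
  CH3 → C:1 H:3
  CH2 → C:1 H:2
  CH2 → C:1 H:2
  CH2 → C:1 H:2
  CH3 → C:1 H:3
Element totals:
  C: 5
  H: 12
Molecular formula: C5H12.
  M = 5(12.011) + 12(1.008)
    = 60.055 + 12.096 = 72.151

72.15 g/mol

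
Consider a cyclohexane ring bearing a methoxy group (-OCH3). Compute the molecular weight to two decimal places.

114.19 g/mol

Atom tally by fragment:
  cyclohexane ring core → C:6 H:12
  (− 1 ring H displaced by substituents)
  + OCH3 → C:1 H:3 O:1
Element totals:
  C: 7
  H: 14
  O: 1
Molecular formula: C7H14O.
  M = 7(12.011) + 14(1.008) + 15.999
    = 84.077 + 14.112 + 15.999 = 114.188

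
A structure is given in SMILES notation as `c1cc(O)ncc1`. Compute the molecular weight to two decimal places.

95.10 g/mol

Atom tally by fragment:
  pyridine ring core → C:5 H:5 N:1
  (− 1 ring H displaced by substituents)
  + OH → O:1 H:1
Element totals:
  C: 5
  H: 5
  N: 1
  O: 1
Molecular formula: C5H5NO.
  M = 5(12.011) + 5(1.008) + 14.007 + 15.999
    = 60.055 + 5.040 + 14.007 + 15.999 = 95.101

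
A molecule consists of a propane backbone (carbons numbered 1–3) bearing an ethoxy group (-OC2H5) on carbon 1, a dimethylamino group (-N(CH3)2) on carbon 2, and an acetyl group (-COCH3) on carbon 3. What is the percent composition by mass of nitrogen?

Atom tally by fragment:
  C2H5OCH2 → C:3 H:7 O:1
  CH(N(CH3)2) → C:3 H:7 N:1
  CH2COCH3 → C:3 H:5 O:1
Element totals:
  C: 9
  H: 19
  N: 1
  O: 2
Molecular formula: C9H19NO2.
Molar mass = 173.256 g/mol.
Mass from N: 1 × 14.007 = 14.007 g/mol.
%N = 14.007 / 173.256 × 100 = 8.08%.

8.08%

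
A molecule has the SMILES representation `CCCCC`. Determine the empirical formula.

Atom tally by fragment:
  CH3 → C:1 H:3
  CH2 → C:1 H:2
  CH2 → C:1 H:2
  CH2 → C:1 H:2
  CH3 → C:1 H:3
Element totals:
  C: 5
  H: 12
Molecular formula: C5H12.
gcd of subscripts (5, 12) = 1, so the empirical formula equals the molecular formula.

C5H12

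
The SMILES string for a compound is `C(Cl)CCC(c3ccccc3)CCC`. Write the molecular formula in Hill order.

C13H19Cl

Atom tally by fragment:
  ClCH2 → C:1 H:2 Cl:1
  CH2 → C:1 H:2
  CH2 → C:1 H:2
  CH(C6H5) → C:7 H:6
  CH2 → C:1 H:2
  CH2 → C:1 H:2
  CH3 → C:1 H:3
Element totals:
  C: 13
  H: 19
  Cl: 1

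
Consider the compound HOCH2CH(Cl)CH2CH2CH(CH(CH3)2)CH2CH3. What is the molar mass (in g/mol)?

Atom tally by fragment:
  HOCH2 → C:1 H:3 O:1
  CH(Cl) → C:1 H:1 Cl:1
  CH2 → C:1 H:2
  CH2 → C:1 H:2
  CH(CH(CH3)2) → C:4 H:8
  CH2 → C:1 H:2
  CH3 → C:1 H:3
Element totals:
  C: 10
  H: 21
  Cl: 1
  O: 1
Molecular formula: C10H21ClO.
  M = 10(12.011) + 21(1.008) + 35.45 + 15.999
    = 120.110 + 21.168 + 35.450 + 15.999 = 192.727

192.73 g/mol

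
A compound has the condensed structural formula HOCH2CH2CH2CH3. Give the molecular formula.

Element totals:
  C: 4
  H: 10
  O: 1

C4H10O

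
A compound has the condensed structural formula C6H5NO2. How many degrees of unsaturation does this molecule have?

5

Element totals:
  C: 6
  H: 5
  N: 1
  O: 2
Molecular formula: C6H5NO2.
DoU = (2C + 2 + N − H − X) / 2 = (2·6 + 2 + 1 − 5 − 0) / 2 = 5.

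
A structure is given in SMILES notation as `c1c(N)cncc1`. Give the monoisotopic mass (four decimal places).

94.0531

Atom tally by fragment:
  pyridine ring core → C:5 H:5 N:1
  (− 1 ring H displaced by substituents)
  + NH2 → N:1 H:2
Element totals:
  C: 5
  H: 6
  N: 2
Molecular formula: C5H6N2.
  M = 5(12.0) + 6(1.007825) + 2(14.003074)
    = 60.000000 + 6.046950 + 28.006148 = 94.053098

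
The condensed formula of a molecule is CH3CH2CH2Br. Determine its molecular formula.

C3H7Br

Atom tally by fragment:
  CH3 → C:1 H:3
  CH2 → C:1 H:2
  CH2Br → C:1 H:2 Br:1
Element totals:
  C: 3
  H: 7
  Br: 1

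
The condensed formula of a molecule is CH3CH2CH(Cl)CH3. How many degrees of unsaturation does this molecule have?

Element totals:
  C: 4
  H: 9
  Cl: 1
Molecular formula: C4H9Cl.
DoU = (2C + 2 + N − H − X) / 2 = (2·4 + 2 + 0 − 9 − 1) / 2 = 0.

0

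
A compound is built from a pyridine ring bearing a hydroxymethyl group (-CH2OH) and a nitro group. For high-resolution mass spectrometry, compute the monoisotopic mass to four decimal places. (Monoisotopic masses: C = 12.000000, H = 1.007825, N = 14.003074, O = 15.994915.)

Atom tally by fragment:
  pyridine ring core → C:5 H:5 N:1
  (− 2 ring H displaced by substituents)
  + CH2OH → C:1 H:3 O:1
  + NO2 → N:1 O:2
Element totals:
  C: 6
  H: 6
  N: 2
  O: 3
Molecular formula: C6H6N2O3.
  M = 6(12.0) + 6(1.007825) + 2(14.003074) + 3(15.994915)
    = 72.000000 + 6.046950 + 28.006148 + 47.984745 = 154.037843

154.0378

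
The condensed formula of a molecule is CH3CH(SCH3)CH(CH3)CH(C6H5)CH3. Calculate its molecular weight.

208.36 g/mol

Element totals:
  C: 13
  H: 20
  S: 1
Molecular formula: C13H20S.
  M = 13(12.011) + 20(1.008) + 32.06
    = 156.143 + 20.160 + 32.060 = 208.363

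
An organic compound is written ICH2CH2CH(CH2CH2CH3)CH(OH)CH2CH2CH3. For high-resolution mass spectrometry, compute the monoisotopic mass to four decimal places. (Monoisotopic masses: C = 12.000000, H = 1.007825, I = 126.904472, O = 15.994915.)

284.0637

Atom tally by fragment:
  ICH2 → C:1 H:2 I:1
  CH2 → C:1 H:2
  CH(CH2CH2CH3) → C:4 H:8
  CH(OH) → C:1 H:2 O:1
  CH2 → C:1 H:2
  CH2 → C:1 H:2
  CH3 → C:1 H:3
Element totals:
  C: 10
  H: 21
  I: 1
  O: 1
Molecular formula: C10H21IO.
  M = 10(12.0) + 21(1.007825) + 126.904472 + 15.994915
    = 120.000000 + 21.164325 + 126.904472 + 15.994915 = 284.063712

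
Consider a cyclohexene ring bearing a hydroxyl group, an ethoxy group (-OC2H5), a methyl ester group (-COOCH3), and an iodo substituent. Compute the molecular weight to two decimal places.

Atom tally by fragment:
  cyclohexene ring core → C:6 H:10
  (− 4 ring H displaced by substituents)
  + OH → O:1 H:1
  + OC2H5 → C:2 H:5 O:1
  + COOCH3 → C:2 H:3 O:2
  + I → I:1
Element totals:
  C: 10
  H: 15
  I: 1
  O: 4
Molecular formula: C10H15IO4.
  M = 10(12.011) + 15(1.008) + 126.904 + 4(15.999)
    = 120.110 + 15.120 + 126.904 + 63.996 = 326.130

326.13 g/mol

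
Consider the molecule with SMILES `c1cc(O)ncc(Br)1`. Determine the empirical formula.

Atom tally by fragment:
  pyridine ring core → C:5 H:5 N:1
  (− 2 ring H displaced by substituents)
  + OH → O:1 H:1
  + Br → Br:1
Element totals:
  C: 5
  H: 4
  Br: 1
  N: 1
  O: 1
Molecular formula: C5H4BrNO.
gcd of subscripts (1, 5, 4, 1, 1) = 1, so the empirical formula equals the molecular formula.

C5H4BrNO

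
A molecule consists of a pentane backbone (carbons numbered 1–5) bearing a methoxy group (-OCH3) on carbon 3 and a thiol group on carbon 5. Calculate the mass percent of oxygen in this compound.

11.92%

Atom tally by fragment:
  CH3 → C:1 H:3
  CH2 → C:1 H:2
  CH(OCH3) → C:2 H:4 O:1
  CH2 → C:1 H:2
  CH2SH → C:1 H:3 S:1
Element totals:
  C: 6
  H: 14
  O: 1
  S: 1
Molecular formula: C6H14OS.
Molar mass = 134.237 g/mol.
Mass from O: 1 × 15.999 = 15.999 g/mol.
%O = 15.999 / 134.237 × 100 = 11.92%.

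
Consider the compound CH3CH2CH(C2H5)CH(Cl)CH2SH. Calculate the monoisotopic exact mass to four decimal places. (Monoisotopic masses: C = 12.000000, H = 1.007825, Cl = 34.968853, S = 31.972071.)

Atom tally by fragment:
  CH3 → C:1 H:3
  CH2 → C:1 H:2
  CH(C2H5) → C:3 H:6
  CH(Cl) → C:1 H:1 Cl:1
  CH2SH → C:1 H:3 S:1
Element totals:
  C: 7
  H: 15
  Cl: 1
  S: 1
Molecular formula: C7H15ClS.
  M = 7(12.0) + 15(1.007825) + 34.968853 + 31.972071
    = 84.000000 + 15.117375 + 34.968853 + 31.972071 = 166.058299

166.0583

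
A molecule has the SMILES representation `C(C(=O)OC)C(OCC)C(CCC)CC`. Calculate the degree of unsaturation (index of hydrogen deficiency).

1

Atom tally by fragment:
  CH3OOCCH2 → C:3 H:5 O:2
  CH(OC2H5) → C:3 H:6 O:1
  CH(CH2CH2CH3) → C:4 H:8
  CH2 → C:1 H:2
  CH3 → C:1 H:3
Element totals:
  C: 12
  H: 24
  O: 3
Molecular formula: C12H24O3.
DoU = (2C + 2 + N − H − X) / 2 = (2·12 + 2 + 0 − 24 − 0) / 2 = 1.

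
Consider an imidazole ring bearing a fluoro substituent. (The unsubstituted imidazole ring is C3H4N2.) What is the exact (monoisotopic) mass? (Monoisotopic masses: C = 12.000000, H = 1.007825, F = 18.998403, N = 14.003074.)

86.0280

Atom tally by fragment:
  imidazole ring core → C:3 H:4 N:2
  (− 1 ring H displaced by substituents)
  + F → F:1
Element totals:
  C: 3
  H: 3
  F: 1
  N: 2
Molecular formula: C3H3FN2.
  M = 3(12.0) + 3(1.007825) + 18.998403 + 2(14.003074)
    = 36.000000 + 3.023475 + 18.998403 + 28.006148 = 86.028026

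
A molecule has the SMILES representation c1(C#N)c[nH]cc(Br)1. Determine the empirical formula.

C5H3BrN2

Atom tally by fragment:
  pyrrole ring core → C:4 H:5 N:1
  (− 2 ring H displaced by substituents)
  + CN → C:1 N:1
  + Br → Br:1
Element totals:
  C: 5
  H: 3
  Br: 1
  N: 2
Molecular formula: C5H3BrN2.
gcd of subscripts (1, 5, 3, 2) = 1, so the empirical formula equals the molecular formula.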